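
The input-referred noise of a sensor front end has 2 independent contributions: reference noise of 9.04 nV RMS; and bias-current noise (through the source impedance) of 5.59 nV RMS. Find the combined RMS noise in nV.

Uncorrelated sources add in power (mean-square): V_tot = √(ΣV_i²)
V_tot = √[(9.04×10⁻⁹)² + (5.59×10⁻⁹)²] = 1.06×10⁻⁸ V = 10.6 nV

10.6 nV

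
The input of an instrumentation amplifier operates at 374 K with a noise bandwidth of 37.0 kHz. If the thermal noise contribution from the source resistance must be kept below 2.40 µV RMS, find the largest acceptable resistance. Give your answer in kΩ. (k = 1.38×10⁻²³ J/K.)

Johnson–Nyquist: V_n = √(4kTRB) ⇒ R = V_n² / (4kTB)
4kTB = 4 × 1.38×10⁻²³ × 374 × 3.70×10⁴ = 7.64×10⁻¹⁶
R = (2.40×10⁻⁶)² / 7.64×10⁻¹⁶ = 7.54×10³ Ω = 7.54 kΩ

7.54 kΩ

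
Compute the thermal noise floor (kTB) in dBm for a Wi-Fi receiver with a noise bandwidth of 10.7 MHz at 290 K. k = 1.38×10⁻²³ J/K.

−103.7 dBm

P_n = kTB = 1.38×10⁻²³ × 290 × 1.07×10⁷ = 4.28×10⁻¹⁴ W
In dBm: 10 log₁₀(4.28×10⁻¹⁴ / 10⁻³) = −103.7 dBm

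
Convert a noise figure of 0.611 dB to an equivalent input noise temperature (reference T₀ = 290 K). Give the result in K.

43.8 K

F = 10^(0.611/10) = 1.15107
T_e = (F − 1)·T₀ = (1.15107 − 1) × 290 = 43.8 K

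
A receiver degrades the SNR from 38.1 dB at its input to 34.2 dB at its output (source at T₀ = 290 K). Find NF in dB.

NF (dB) = SNR_in(dB) − SNR_out(dB) when the source is at T₀
NF = 38.1 − 34.2 = 3.9 dB

3.9 dB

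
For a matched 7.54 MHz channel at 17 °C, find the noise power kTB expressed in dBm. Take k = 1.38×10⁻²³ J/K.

T = 17 °C + 273.15 = 290.15 K
P_n = kTB = 1.38×10⁻²³ × 290.15 × 7.54×10⁶ = 3.02×10⁻¹⁴ W
In dBm: 10 log₁₀(3.02×10⁻¹⁴ / 10⁻³) = −105.2 dBm

−105.2 dBm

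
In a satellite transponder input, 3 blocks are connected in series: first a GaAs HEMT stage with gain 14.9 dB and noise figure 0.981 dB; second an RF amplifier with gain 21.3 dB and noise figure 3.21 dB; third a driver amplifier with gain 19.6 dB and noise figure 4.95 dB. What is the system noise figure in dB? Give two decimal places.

1.10 dB

Convert to linear (a loss of L dB is a gain of −L dB): F_i = 10^(NF_i/10), G_i = 10^(G_i,dB/10)
  Stage 1: F_1 = 10^(0.981/10) = 1.253, G_1 = 10^(14.9/10) = 30.90
  Stage 2: F_2 = 10^(3.21/10) = 2.094, G_2 = 10^(21.3/10) = 134.9
  Stage 3: F_3 = 10^(4.95/10) = 3.126, G_3 = 10^(19.6/10) = 91.20
Friis cascade:
  F = 1.253 + (2.094 − 1)/30.90 + (3.126 − 1)/4169 = 1.289
NF = 10 log₁₀(1.289) = 1.10 dB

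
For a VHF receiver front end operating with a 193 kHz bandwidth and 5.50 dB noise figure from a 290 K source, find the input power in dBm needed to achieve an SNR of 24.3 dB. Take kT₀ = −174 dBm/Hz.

Sensitivity = −174 + 10 log₁₀(B) + NF + SNR_min
= −174 + 52.86 + 5.50 + 24.3
= −91.34 dBm → −91.3 dBm

−91.3 dBm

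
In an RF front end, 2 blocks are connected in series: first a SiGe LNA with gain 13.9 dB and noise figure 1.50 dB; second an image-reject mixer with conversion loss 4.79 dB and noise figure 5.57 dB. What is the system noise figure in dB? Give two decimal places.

Convert to linear (a loss of L dB is a gain of −L dB): F_i = 10^(NF_i/10), G_i = 10^(G_i,dB/10)
  Stage 1: F_1 = 10^(1.50/10) = 1.413, G_1 = 10^(13.9/10) = 24.55
  Stage 2: F_2 = 10^(5.57/10) = 3.606, G_2 = 10^(−4.79/10) = 0.3319
Friis cascade:
  F = 1.413 + (3.606 − 1)/24.55 = 1.519
NF = 10 log₁₀(1.519) = 1.81 dB

1.81 dB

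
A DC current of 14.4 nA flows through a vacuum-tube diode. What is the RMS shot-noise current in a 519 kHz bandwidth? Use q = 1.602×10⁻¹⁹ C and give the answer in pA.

I_n = √(2qI·B)
2qI·B = 2 × 1.602×10⁻¹⁹ × 1.44×10⁻⁸ × 5.19×10⁵ = 2.39×10⁻²¹ A²
I_n = √(2.39×10⁻²¹) = 4.89×10⁻¹¹ A = 48.9 pA

48.9 pA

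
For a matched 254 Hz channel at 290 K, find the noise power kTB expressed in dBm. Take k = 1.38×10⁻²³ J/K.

P_n = kTB = 1.38×10⁻²³ × 290 × 2.54×10² = 1.02×10⁻¹⁸ W
In dBm: 10 log₁₀(1.02×10⁻¹⁸ / 10⁻³) = −149.9 dBm

−149.9 dBm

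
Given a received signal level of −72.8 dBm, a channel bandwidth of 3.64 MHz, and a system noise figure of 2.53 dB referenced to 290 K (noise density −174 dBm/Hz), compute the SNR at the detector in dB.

33.1 dB

Noise floor: N = −174 + 10 log₁₀(B) + NF
10 log₁₀(3.64×10⁶) = 65.61 dB
N = −174 + 65.61 + 2.53 = −105.86 dBm
SNR = P_sig − N = −72.8 − (−105.86) = 33.06 dB → 33.1 dB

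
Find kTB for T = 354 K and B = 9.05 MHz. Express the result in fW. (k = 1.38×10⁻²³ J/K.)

44.2 fW

P_n = kTB = 1.38×10⁻²³ × 354 × 9.05×10⁶ = 4.42×10⁻¹⁴ W = 44.2 fW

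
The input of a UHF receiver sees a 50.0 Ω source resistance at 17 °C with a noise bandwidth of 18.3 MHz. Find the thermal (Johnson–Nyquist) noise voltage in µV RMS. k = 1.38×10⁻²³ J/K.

3.83 µV

T = 17 °C + 273.15 = 290.15 K
V_n = √(4kTRB)
4kTRB = 4 × 1.38×10⁻²³ × 290.15 × 5.00×10¹ × 1.83×10⁷ = 1.47×10⁻¹¹ V²
V_n = √(1.47×10⁻¹¹) = 3.83×10⁻⁶ V = 3.83 µV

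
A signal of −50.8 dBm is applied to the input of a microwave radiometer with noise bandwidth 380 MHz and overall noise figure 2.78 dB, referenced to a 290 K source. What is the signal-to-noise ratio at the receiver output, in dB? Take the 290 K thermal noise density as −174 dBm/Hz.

34.6 dB

Noise floor: N = −174 + 10 log₁₀(B) + NF
10 log₁₀(3.80×10⁸) = 85.8 dB
N = −174 + 85.8 + 2.78 = −85.42 dBm
SNR = P_sig − N = −50.8 − (−85.42) = 34.62 dB → 34.6 dB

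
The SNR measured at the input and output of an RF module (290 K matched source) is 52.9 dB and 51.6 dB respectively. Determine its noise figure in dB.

1.3 dB

NF (dB) = SNR_in(dB) − SNR_out(dB) when the source is at T₀
NF = 52.9 − 51.6 = 1.3 dB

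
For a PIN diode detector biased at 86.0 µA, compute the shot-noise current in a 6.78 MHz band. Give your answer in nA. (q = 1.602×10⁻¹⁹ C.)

I_n = √(2qI·B)
2qI·B = 2 × 1.602×10⁻¹⁹ × 8.60×10⁻⁵ × 6.78×10⁶ = 1.87×10⁻¹⁶ A²
I_n = √(1.87×10⁻¹⁶) = 1.37×10⁻⁸ A = 13.7 nA

13.7 nA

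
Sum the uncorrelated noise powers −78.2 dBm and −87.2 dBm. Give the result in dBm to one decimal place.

Convert to linear, add, convert back:
P₁ = 1.51×10⁻¹¹ W, P₂ = 1.91×10⁻¹² W
P_tot = 1.70×10⁻¹¹ W → 10 log₁₀(P_tot / 10⁻³) = −77.7 dBm

−77.7 dBm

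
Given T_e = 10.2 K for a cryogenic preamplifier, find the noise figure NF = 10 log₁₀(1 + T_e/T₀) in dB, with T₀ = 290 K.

0.150 dB

F = 1 + T_e/T₀ = 1 + 10.2/290 = 1.03517
NF = 10 log₁₀(1.03517) = 0.150 dB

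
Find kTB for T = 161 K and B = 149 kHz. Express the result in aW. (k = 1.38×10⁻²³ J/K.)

P_n = kTB = 1.38×10⁻²³ × 161 × 1.49×10⁵ = 3.31×10⁻¹⁶ W = 331 aW

331 aW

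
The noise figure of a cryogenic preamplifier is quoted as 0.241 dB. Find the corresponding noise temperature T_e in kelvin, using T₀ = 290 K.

F = 10^(0.241/10) = 1.05706
T_e = (F − 1)·T₀ = (1.05706 − 1) × 290 = 16.5 K

16.5 K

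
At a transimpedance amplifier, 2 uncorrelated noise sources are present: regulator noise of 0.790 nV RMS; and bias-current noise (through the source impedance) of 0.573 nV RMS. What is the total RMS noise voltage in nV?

Uncorrelated sources add in power (mean-square): V_tot = √(ΣV_i²)
V_tot = √[(7.90×10⁻¹⁰)² + (5.73×10⁻¹⁰)²] = 9.76×10⁻¹⁰ V = 0.976 nV

0.976 nV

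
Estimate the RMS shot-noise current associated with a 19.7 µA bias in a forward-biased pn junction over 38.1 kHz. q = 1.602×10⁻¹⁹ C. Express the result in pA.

490 pA

I_n = √(2qI·B)
2qI·B = 2 × 1.602×10⁻¹⁹ × 1.97×10⁻⁵ × 3.81×10⁴ = 2.40×10⁻¹⁹ A²
I_n = √(2.40×10⁻¹⁹) = 4.90×10⁻¹⁰ A = 490 pA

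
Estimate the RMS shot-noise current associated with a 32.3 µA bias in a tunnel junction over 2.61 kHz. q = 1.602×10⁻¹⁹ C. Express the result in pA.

164 pA

I_n = √(2qI·B)
2qI·B = 2 × 1.602×10⁻¹⁹ × 3.23×10⁻⁵ × 2.61×10³ = 2.70×10⁻²⁰ A²
I_n = √(2.70×10⁻²⁰) = 1.64×10⁻¹⁰ A = 164 pA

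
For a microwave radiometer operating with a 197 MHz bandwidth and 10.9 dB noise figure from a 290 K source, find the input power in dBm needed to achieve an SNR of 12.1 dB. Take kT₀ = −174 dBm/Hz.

Sensitivity = −174 + 10 log₁₀(B) + NF + SNR_min
= −174 + 82.94 + 10.9 + 12.1
= −68.06 dBm → −68.1 dBm

−68.1 dBm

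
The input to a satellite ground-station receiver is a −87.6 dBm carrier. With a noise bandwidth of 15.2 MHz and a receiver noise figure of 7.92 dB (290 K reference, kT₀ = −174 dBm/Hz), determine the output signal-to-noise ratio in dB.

Noise floor: N = −174 + 10 log₁₀(B) + NF
10 log₁₀(1.52×10⁷) = 71.82 dB
N = −174 + 71.82 + 7.92 = −94.26 dBm
SNR = P_sig − N = −87.6 − (−94.26) = 6.66 dB → 6.7 dB

6.7 dB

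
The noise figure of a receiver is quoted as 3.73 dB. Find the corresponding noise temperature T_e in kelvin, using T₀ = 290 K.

F = 10^(3.73/10) = 2.36048
T_e = (F − 1)·T₀ = (2.36048 − 1) × 290 = 395 K

395 K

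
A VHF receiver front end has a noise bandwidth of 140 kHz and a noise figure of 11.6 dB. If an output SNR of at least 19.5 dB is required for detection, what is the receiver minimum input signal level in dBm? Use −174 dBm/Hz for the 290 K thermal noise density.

−91.4 dBm

Sensitivity = −174 + 10 log₁₀(B) + NF + SNR_min
= −174 + 51.46 + 11.6 + 19.5
= −91.44 dBm → −91.4 dBm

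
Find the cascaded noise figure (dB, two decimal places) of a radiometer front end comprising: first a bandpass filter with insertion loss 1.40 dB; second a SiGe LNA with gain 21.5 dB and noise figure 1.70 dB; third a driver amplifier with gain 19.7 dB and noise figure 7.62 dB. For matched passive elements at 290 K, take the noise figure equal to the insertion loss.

Convert to linear (a loss of L dB is a gain of −L dB): F_i = 10^(NF_i/10), G_i = 10^(G_i,dB/10)
  Stage 1: F_1 = 10^(1.40/10) = 1.380, G_1 = 10^(−1.40/10) = 0.7244
  Stage 2: F_2 = 10^(1.70/10) = 1.479, G_2 = 10^(21.5/10) = 141.3
  Stage 3: F_3 = 10^(7.62/10) = 5.781, G_3 = 10^(19.7/10) = 93.33
Friis cascade:
  F = 1.380 + (1.479 − 1)/0.7244 + (5.781 − 1)/102.3 = 2.088
NF = 10 log₁₀(2.088) = 3.20 dB

3.20 dB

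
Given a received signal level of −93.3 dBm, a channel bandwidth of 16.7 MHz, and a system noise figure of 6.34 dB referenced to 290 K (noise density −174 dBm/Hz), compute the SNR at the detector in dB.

2.1 dB

Noise floor: N = −174 + 10 log₁₀(B) + NF
10 log₁₀(1.67×10⁷) = 72.23 dB
N = −174 + 72.23 + 6.34 = −95.43 dBm
SNR = P_sig − N = −93.3 − (−95.43) = 2.13 dB → 2.1 dB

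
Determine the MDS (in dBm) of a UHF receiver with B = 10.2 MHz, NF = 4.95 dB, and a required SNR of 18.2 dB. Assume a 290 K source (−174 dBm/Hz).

−80.8 dBm

Sensitivity = −174 + 10 log₁₀(B) + NF + SNR_min
= −174 + 70.09 + 4.95 + 18.2
= −80.76 dBm → −80.8 dBm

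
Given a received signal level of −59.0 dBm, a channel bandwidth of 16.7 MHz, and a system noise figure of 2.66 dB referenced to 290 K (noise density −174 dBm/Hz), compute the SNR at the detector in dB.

40.1 dB

Noise floor: N = −174 + 10 log₁₀(B) + NF
10 log₁₀(1.67×10⁷) = 72.23 dB
N = −174 + 72.23 + 2.66 = −99.11 dBm
SNR = P_sig − N = −59.0 − (−99.11) = 40.11 dB → 40.1 dB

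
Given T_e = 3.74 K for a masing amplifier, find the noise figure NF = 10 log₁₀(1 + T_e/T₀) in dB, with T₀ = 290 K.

0.056 dB

F = 1 + T_e/T₀ = 1 + 3.74/290 = 1.0129
NF = 10 log₁₀(1.0129) = 0.056 dB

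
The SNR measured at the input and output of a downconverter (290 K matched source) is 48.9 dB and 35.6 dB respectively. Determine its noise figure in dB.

13.3 dB

NF (dB) = SNR_in(dB) − SNR_out(dB) when the source is at T₀
NF = 48.9 − 35.6 = 13.3 dB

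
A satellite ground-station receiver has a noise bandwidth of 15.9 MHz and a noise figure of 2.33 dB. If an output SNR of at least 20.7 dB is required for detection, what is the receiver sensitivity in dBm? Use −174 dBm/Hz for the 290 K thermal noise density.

−79.0 dBm

Sensitivity = −174 + 10 log₁₀(B) + NF + SNR_min
= −174 + 72.01 + 2.33 + 20.7
= −78.96 dBm → −79.0 dBm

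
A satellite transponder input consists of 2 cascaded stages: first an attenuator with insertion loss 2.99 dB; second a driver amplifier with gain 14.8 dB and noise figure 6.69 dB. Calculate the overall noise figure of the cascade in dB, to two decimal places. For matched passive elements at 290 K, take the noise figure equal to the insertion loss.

Convert to linear (a loss of L dB is a gain of −L dB): F_i = 10^(NF_i/10), G_i = 10^(G_i,dB/10)
  Stage 1: F_1 = 10^(2.99/10) = 1.991, G_1 = 10^(−2.99/10) = 0.5023
  Stage 2: F_2 = 10^(6.69/10) = 4.667, G_2 = 10^(14.8/10) = 30.20
Friis cascade:
  F = 1.991 + (4.667 − 1)/0.5023 = 9.290
NF = 10 log₁₀(9.290) = 9.68 dB

9.68 dB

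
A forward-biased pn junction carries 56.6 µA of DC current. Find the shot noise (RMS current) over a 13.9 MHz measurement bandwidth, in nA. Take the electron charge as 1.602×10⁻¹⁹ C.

15.9 nA

I_n = √(2qI·B)
2qI·B = 2 × 1.602×10⁻¹⁹ × 5.66×10⁻⁵ × 1.39×10⁷ = 2.52×10⁻¹⁶ A²
I_n = √(2.52×10⁻¹⁶) = 1.59×10⁻⁸ A = 15.9 nA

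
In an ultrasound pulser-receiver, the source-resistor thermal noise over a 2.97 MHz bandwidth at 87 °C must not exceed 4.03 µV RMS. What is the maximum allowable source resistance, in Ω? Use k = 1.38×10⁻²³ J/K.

T = 87 °C + 273.15 = 360.15 K
Johnson–Nyquist: V_n = √(4kTRB) ⇒ R = V_n² / (4kTB)
4kTB = 4 × 1.38×10⁻²³ × 360.15 × 2.97×10⁶ = 5.90×10⁻¹⁴
R = (4.03×10⁻⁶)² / 5.90×10⁻¹⁴ = 2.75×10² Ω = 275 Ω

275 Ω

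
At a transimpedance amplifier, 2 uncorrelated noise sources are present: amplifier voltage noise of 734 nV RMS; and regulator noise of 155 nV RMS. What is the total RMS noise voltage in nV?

Uncorrelated sources add in power (mean-square): V_tot = √(ΣV_i²)
V_tot = √[(7.34×10⁻⁷)² + (1.55×10⁻⁷)²] = 7.50×10⁻⁷ V = 750 nV

750 nV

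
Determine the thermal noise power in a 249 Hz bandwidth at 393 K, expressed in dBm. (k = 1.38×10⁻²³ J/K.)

−148.7 dBm

P_n = kTB = 1.38×10⁻²³ × 393 × 2.49×10² = 1.35×10⁻¹⁸ W
In dBm: 10 log₁₀(1.35×10⁻¹⁸ / 10⁻³) = −148.7 dBm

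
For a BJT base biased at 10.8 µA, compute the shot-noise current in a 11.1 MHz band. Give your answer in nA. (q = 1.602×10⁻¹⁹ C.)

6.20 nA

I_n = √(2qI·B)
2qI·B = 2 × 1.602×10⁻¹⁹ × 1.08×10⁻⁵ × 1.11×10⁷ = 3.84×10⁻¹⁷ A²
I_n = √(3.84×10⁻¹⁷) = 6.20×10⁻⁹ A = 6.20 nA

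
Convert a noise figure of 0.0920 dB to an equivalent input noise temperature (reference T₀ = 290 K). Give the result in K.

F = 10^(0.0920/10) = 1.02141
T_e = (F − 1)·T₀ = (1.02141 − 1) × 290 = 6.21 K

6.21 K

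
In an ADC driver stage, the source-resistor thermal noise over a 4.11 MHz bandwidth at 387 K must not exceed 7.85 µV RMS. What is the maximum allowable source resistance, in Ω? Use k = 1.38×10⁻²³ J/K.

702 Ω

Johnson–Nyquist: V_n = √(4kTRB) ⇒ R = V_n² / (4kTB)
4kTB = 4 × 1.38×10⁻²³ × 387 × 4.11×10⁶ = 8.78×10⁻¹⁴
R = (7.85×10⁻⁶)² / 8.78×10⁻¹⁴ = 7.02×10² Ω = 702 Ω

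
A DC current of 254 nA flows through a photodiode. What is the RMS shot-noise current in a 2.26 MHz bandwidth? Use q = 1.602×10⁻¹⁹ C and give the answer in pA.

I_n = √(2qI·B)
2qI·B = 2 × 1.602×10⁻¹⁹ × 2.54×10⁻⁷ × 2.26×10⁶ = 1.84×10⁻¹⁹ A²
I_n = √(1.84×10⁻¹⁹) = 4.29×10⁻¹⁰ A = 429 pA

429 pA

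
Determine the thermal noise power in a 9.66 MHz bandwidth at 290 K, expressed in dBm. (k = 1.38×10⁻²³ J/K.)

P_n = kTB = 1.38×10⁻²³ × 290 × 9.66×10⁶ = 3.87×10⁻¹⁴ W
In dBm: 10 log₁₀(3.87×10⁻¹⁴ / 10⁻³) = −104.1 dBm

−104.1 dBm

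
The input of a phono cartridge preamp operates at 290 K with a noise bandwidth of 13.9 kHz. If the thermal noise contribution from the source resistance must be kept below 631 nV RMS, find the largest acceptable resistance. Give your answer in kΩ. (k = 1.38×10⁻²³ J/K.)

Johnson–Nyquist: V_n = √(4kTRB) ⇒ R = V_n² / (4kTB)
4kTB = 4 × 1.38×10⁻²³ × 290 × 1.39×10⁴ = 2.23×10⁻¹⁶
R = (6.31×10⁻⁷)² / 2.23×10⁻¹⁶ = 1.79×10³ Ω = 1.79 kΩ

1.79 kΩ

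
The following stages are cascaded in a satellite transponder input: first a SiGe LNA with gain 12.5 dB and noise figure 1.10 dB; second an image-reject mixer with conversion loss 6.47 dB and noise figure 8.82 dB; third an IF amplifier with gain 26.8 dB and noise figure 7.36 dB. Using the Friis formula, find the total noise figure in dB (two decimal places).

Convert to linear (a loss of L dB is a gain of −L dB): F_i = 10^(NF_i/10), G_i = 10^(G_i,dB/10)
  Stage 1: F_1 = 10^(1.10/10) = 1.288, G_1 = 10^(12.5/10) = 17.78
  Stage 2: F_2 = 10^(8.82/10) = 7.621, G_2 = 10^(−6.47/10) = 0.2254
  Stage 3: F_3 = 10^(7.36/10) = 5.445, G_3 = 10^(26.8/10) = 478.6
Friis cascade:
  F = 1.288 + (7.621 − 1)/17.78 + (5.445 − 1)/4.009 = 2.769
NF = 10 log₁₀(2.769) = 4.42 dB

4.42 dB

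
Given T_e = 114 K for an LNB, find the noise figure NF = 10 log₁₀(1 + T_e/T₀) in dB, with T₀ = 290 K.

1.44 dB

F = 1 + T_e/T₀ = 1 + 114/290 = 1.3931
NF = 10 log₁₀(1.3931) = 1.44 dB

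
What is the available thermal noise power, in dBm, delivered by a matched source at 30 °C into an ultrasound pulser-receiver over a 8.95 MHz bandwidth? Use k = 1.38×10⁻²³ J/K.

T = 30 °C + 273.15 = 303.15 K
P_n = kTB = 1.38×10⁻²³ × 303.15 × 8.95×10⁶ = 3.74×10⁻¹⁴ W
In dBm: 10 log₁₀(3.74×10⁻¹⁴ / 10⁻³) = −104.3 dBm

−104.3 dBm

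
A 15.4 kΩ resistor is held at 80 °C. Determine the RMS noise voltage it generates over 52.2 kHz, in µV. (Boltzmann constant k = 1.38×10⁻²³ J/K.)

T = 80 °C + 273.15 = 353.15 K
V_n = √(4kTRB)
4kTRB = 4 × 1.38×10⁻²³ × 353.15 × 1.54×10⁴ × 5.22×10⁴ = 1.57×10⁻¹¹ V²
V_n = √(1.57×10⁻¹¹) = 3.96×10⁻⁶ V = 3.96 µV

3.96 µV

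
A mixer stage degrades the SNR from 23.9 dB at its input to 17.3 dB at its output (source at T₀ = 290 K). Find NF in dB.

NF (dB) = SNR_in(dB) − SNR_out(dB) when the source is at T₀
NF = 23.9 − 17.3 = 6.6 dB

6.6 dB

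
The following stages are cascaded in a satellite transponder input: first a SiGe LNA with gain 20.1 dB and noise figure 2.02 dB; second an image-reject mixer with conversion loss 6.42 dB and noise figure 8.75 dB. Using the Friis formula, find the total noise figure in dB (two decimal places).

2.19 dB

Convert to linear (a loss of L dB is a gain of −L dB): F_i = 10^(NF_i/10), G_i = 10^(G_i,dB/10)
  Stage 1: F_1 = 10^(2.02/10) = 1.592, G_1 = 10^(20.1/10) = 102.3
  Stage 2: F_2 = 10^(8.75/10) = 7.499, G_2 = 10^(−6.42/10) = 0.2280
Friis cascade:
  F = 1.592 + (7.499 − 1)/102.3 = 1.656
NF = 10 log₁₀(1.656) = 2.19 dB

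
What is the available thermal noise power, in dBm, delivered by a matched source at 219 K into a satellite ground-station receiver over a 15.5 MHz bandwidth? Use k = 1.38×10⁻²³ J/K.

P_n = kTB = 1.38×10⁻²³ × 219 × 1.55×10⁷ = 4.68×10⁻¹⁴ W
In dBm: 10 log₁₀(4.68×10⁻¹⁴ / 10⁻³) = −103.3 dBm

−103.3 dBm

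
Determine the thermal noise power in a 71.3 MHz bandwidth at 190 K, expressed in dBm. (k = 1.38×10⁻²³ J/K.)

P_n = kTB = 1.38×10⁻²³ × 190 × 7.13×10⁷ = 1.87×10⁻¹³ W
In dBm: 10 log₁₀(1.87×10⁻¹³ / 10⁻³) = −97.3 dBm

−97.3 dBm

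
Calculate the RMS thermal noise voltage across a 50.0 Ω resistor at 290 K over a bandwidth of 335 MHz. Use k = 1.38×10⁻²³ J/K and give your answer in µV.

16.4 µV

V_n = √(4kTRB)
4kTRB = 4 × 1.38×10⁻²³ × 290 × 5.00×10¹ × 3.35×10⁸ = 2.68×10⁻¹⁰ V²
V_n = √(2.68×10⁻¹⁰) = 1.64×10⁻⁵ V = 16.4 µV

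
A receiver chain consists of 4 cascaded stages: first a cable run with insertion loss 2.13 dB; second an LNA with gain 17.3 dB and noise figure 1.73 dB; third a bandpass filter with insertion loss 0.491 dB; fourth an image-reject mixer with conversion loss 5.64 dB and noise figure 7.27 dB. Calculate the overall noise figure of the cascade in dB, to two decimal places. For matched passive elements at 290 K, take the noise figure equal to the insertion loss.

4.12 dB

Convert to linear (a loss of L dB is a gain of −L dB): F_i = 10^(NF_i/10), G_i = 10^(G_i,dB/10)
  Stage 1: F_1 = 10^(2.13/10) = 1.633, G_1 = 10^(−2.13/10) = 0.6124
  Stage 2: F_2 = 10^(1.73/10) = 1.489, G_2 = 10^(17.3/10) = 53.70
  Stage 3: F_3 = 10^(0.491/10) = 1.120, G_3 = 10^(−0.491/10) = 0.8931
  Stage 4: F_4 = 10^(7.27/10) = 5.333, G_4 = 10^(−5.64/10) = 0.2729
Friis cascade:
  F = 1.633 + (1.489 − 1)/0.6124 + (1.120 − 1)/32.89 + (5.333 − 1)/29.37 = 2.583
NF = 10 log₁₀(2.583) = 4.12 dB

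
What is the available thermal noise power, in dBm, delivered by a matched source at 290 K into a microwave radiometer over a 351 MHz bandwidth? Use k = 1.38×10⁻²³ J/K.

P_n = kTB = 1.38×10⁻²³ × 290 × 3.51×10⁸ = 1.40×10⁻¹² W
In dBm: 10 log₁₀(1.40×10⁻¹² / 10⁻³) = −88.5 dBm

−88.5 dBm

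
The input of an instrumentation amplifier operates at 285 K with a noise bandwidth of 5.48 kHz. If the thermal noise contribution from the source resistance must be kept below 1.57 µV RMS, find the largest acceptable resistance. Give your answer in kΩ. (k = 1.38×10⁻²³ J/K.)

28.6 kΩ

Johnson–Nyquist: V_n = √(4kTRB) ⇒ R = V_n² / (4kTB)
4kTB = 4 × 1.38×10⁻²³ × 285 × 5.48×10³ = 8.62×10⁻¹⁷
R = (1.57×10⁻⁶)² / 8.62×10⁻¹⁷ = 2.86×10⁴ Ω = 28.6 kΩ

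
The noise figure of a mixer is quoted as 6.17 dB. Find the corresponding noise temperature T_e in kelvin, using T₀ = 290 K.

F = 10^(6.17/10) = 4.14
T_e = (F − 1)·T₀ = (4.14 − 1) × 290 = 911 K

911 K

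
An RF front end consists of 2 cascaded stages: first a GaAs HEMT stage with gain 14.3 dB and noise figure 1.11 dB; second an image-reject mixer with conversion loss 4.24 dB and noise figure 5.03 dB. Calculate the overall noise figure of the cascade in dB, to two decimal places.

1.37 dB

Convert to linear (a loss of L dB is a gain of −L dB): F_i = 10^(NF_i/10), G_i = 10^(G_i,dB/10)
  Stage 1: F_1 = 10^(1.11/10) = 1.291, G_1 = 10^(14.3/10) = 26.92
  Stage 2: F_2 = 10^(5.03/10) = 3.184, G_2 = 10^(−4.24/10) = 0.3767
Friis cascade:
  F = 1.291 + (3.184 − 1)/26.92 = 1.372
NF = 10 log₁₀(1.372) = 1.37 dB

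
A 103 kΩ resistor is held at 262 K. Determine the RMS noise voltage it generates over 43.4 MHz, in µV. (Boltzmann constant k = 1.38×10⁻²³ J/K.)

V_n = √(4kTRB)
4kTRB = 4 × 1.38×10⁻²³ × 262 × 1.03×10⁵ × 4.34×10⁷ = 6.46×10⁻⁸ V²
V_n = √(6.46×10⁻⁸) = 2.54×10⁻⁴ V = 254 µV

254 µV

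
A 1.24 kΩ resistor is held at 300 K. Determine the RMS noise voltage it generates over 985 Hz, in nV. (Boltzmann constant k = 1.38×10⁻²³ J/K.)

142 nV

V_n = √(4kTRB)
4kTRB = 4 × 1.38×10⁻²³ × 300 × 1.24×10³ × 9.85×10² = 2.02×10⁻¹⁴ V²
V_n = √(2.02×10⁻¹⁴) = 1.42×10⁻⁷ V = 142 nV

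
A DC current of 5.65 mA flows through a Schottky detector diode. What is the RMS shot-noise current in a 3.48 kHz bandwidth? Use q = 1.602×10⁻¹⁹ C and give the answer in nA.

I_n = √(2qI·B)
2qI·B = 2 × 1.602×10⁻¹⁹ × 5.65×10⁻³ × 3.48×10³ = 6.30×10⁻¹⁸ A²
I_n = √(6.30×10⁻¹⁸) = 2.51×10⁻⁹ A = 2.51 nA

2.51 nA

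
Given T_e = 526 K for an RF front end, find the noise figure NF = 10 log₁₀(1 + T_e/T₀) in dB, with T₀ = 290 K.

4.49 dB

F = 1 + T_e/T₀ = 1 + 526/290 = 2.81379
NF = 10 log₁₀(2.81379) = 4.49 dB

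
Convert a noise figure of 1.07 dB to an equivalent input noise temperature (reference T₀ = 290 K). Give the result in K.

81.0 K

F = 10^(1.07/10) = 1.27938
T_e = (F − 1)·T₀ = (1.27938 − 1) × 290 = 81.0 K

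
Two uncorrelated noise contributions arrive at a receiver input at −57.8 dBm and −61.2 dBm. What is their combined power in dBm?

Convert to linear, add, convert back:
P₁ = 1.66×10⁻⁹ W, P₂ = 7.59×10⁻¹⁰ W
P_tot = 2.42×10⁻⁹ W → 10 log₁₀(P_tot / 10⁻³) = −56.2 dBm

−56.2 dBm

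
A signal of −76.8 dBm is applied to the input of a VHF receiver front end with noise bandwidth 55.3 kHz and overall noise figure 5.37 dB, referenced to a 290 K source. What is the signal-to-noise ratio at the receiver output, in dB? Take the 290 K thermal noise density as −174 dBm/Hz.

Noise floor: N = −174 + 10 log₁₀(B) + NF
10 log₁₀(5.53×10⁴) = 47.43 dB
N = −174 + 47.43 + 5.37 = −121.20 dBm
SNR = P_sig − N = −76.8 − (−121.20) = 44.40 dB → 44.4 dB

44.4 dB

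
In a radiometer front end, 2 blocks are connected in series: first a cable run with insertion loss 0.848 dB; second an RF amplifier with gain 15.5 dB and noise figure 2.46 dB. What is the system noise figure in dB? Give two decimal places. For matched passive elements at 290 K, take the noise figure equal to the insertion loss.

3.31 dB

Convert to linear (a loss of L dB is a gain of −L dB): F_i = 10^(NF_i/10), G_i = 10^(G_i,dB/10)
  Stage 1: F_1 = 10^(0.848/10) = 1.216, G_1 = 10^(−0.848/10) = 0.8226
  Stage 2: F_2 = 10^(2.46/10) = 1.762, G_2 = 10^(15.5/10) = 35.48
Friis cascade:
  F = 1.216 + (1.762 − 1)/0.8226 = 2.142
NF = 10 log₁₀(2.142) = 3.31 dB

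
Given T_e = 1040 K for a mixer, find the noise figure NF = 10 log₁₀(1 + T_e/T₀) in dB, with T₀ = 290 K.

6.61 dB

F = 1 + T_e/T₀ = 1 + 1040/290 = 4.58621
NF = 10 log₁₀(4.58621) = 6.61 dB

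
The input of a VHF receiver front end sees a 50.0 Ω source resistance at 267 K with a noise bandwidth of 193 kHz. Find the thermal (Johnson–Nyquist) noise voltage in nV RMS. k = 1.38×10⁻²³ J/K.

377 nV

V_n = √(4kTRB)
4kTRB = 4 × 1.38×10⁻²³ × 267 × 5.00×10¹ × 1.93×10⁵ = 1.42×10⁻¹³ V²
V_n = √(1.42×10⁻¹³) = 3.77×10⁻⁷ V = 377 nV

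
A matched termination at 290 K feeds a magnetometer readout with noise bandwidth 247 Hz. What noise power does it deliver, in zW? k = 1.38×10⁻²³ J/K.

P_n = kTB = 1.38×10⁻²³ × 290 × 2.47×10² = 9.88×10⁻¹⁹ W = 988 zW

988 zW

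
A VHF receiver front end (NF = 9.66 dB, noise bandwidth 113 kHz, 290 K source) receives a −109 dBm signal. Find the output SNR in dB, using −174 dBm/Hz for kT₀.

4.8 dB

Noise floor: N = −174 + 10 log₁₀(B) + NF
10 log₁₀(1.13×10⁵) = 50.53 dB
N = −174 + 50.53 + 9.66 = −113.81 dBm
SNR = P_sig − N = −109 − (−113.81) = 4.81 dB → 4.8 dB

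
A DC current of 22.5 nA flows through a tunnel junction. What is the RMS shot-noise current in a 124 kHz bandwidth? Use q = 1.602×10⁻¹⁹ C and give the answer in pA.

29.9 pA

I_n = √(2qI·B)
2qI·B = 2 × 1.602×10⁻¹⁹ × 2.25×10⁻⁸ × 1.24×10⁵ = 8.94×10⁻²² A²
I_n = √(8.94×10⁻²²) = 2.99×10⁻¹¹ A = 29.9 pA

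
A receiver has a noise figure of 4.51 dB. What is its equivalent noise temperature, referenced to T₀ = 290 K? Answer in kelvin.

529 K

F = 10^(4.51/10) = 2.82488
T_e = (F − 1)·T₀ = (2.82488 − 1) × 290 = 529 K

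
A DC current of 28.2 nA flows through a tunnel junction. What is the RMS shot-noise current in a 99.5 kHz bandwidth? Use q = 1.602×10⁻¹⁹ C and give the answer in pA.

30.0 pA

I_n = √(2qI·B)
2qI·B = 2 × 1.602×10⁻¹⁹ × 2.82×10⁻⁸ × 9.95×10⁴ = 8.99×10⁻²² A²
I_n = √(8.99×10⁻²²) = 3.00×10⁻¹¹ A = 30.0 pA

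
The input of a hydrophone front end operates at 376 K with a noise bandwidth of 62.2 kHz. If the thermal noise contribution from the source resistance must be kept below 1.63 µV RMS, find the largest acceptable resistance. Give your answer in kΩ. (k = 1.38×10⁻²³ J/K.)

Johnson–Nyquist: V_n = √(4kTRB) ⇒ R = V_n² / (4kTB)
4kTB = 4 × 1.38×10⁻²³ × 376 × 6.22×10⁴ = 1.29×10⁻¹⁵
R = (1.63×10⁻⁶)² / 1.29×10⁻¹⁵ = 2.06×10³ Ω = 2.06 kΩ

2.06 kΩ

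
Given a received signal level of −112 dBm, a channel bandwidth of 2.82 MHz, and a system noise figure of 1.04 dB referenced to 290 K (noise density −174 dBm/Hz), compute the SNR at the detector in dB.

Noise floor: N = −174 + 10 log₁₀(B) + NF
10 log₁₀(2.82×10⁶) = 64.5 dB
N = −174 + 64.5 + 1.04 = −108.46 dBm
SNR = P_sig − N = −112 − (−108.46) = −3.54 dB → −3.5 dB

−3.5 dB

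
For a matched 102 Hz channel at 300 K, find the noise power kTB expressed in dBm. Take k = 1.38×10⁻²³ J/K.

−153.7 dBm

P_n = kTB = 1.38×10⁻²³ × 300 × 1.02×10² = 4.22×10⁻¹⁹ W
In dBm: 10 log₁₀(4.22×10⁻¹⁹ / 10⁻³) = −153.7 dBm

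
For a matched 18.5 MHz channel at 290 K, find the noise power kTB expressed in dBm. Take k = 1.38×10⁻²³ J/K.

P_n = kTB = 1.38×10⁻²³ × 290 × 1.85×10⁷ = 7.40×10⁻¹⁴ W
In dBm: 10 log₁₀(7.40×10⁻¹⁴ / 10⁻³) = −101.3 dBm

−101.3 dBm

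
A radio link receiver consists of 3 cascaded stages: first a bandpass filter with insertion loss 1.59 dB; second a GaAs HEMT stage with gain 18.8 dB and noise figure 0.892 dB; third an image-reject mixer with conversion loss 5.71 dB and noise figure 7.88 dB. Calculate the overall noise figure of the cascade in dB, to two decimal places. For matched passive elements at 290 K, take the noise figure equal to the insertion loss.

2.72 dB

Convert to linear (a loss of L dB is a gain of −L dB): F_i = 10^(NF_i/10), G_i = 10^(G_i,dB/10)
  Stage 1: F_1 = 10^(1.59/10) = 1.442, G_1 = 10^(−1.59/10) = 0.6934
  Stage 2: F_2 = 10^(0.892/10) = 1.228, G_2 = 10^(18.8/10) = 75.86
  Stage 3: F_3 = 10^(7.88/10) = 6.138, G_3 = 10^(−5.71/10) = 0.2685
Friis cascade:
  F = 1.442 + (1.228 − 1)/0.6934 + (6.138 − 1)/52.60 = 1.869
NF = 10 log₁₀(1.869) = 2.72 dB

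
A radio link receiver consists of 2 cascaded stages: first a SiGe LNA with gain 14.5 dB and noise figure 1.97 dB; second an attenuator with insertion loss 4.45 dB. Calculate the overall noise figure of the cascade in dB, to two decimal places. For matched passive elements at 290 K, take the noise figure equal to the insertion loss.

Convert to linear (a loss of L dB is a gain of −L dB): F_i = 10^(NF_i/10), G_i = 10^(G_i,dB/10)
  Stage 1: F_1 = 10^(1.97/10) = 1.574, G_1 = 10^(14.5/10) = 28.18
  Stage 2: F_2 = 10^(4.45/10) = 2.786, G_2 = 10^(−4.45/10) = 0.3589
Friis cascade:
  F = 1.574 + (2.786 − 1)/28.18 = 1.637
NF = 10 log₁₀(1.637) = 2.14 dB

2.14 dB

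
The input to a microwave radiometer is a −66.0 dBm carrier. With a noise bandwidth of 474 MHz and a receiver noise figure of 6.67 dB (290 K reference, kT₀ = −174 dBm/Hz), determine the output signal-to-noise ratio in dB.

Noise floor: N = −174 + 10 log₁₀(B) + NF
10 log₁₀(4.74×10⁸) = 86.76 dB
N = −174 + 86.76 + 6.67 = −80.57 dBm
SNR = P_sig − N = −66.0 − (−80.57) = 14.57 dB → 14.6 dB

14.6 dB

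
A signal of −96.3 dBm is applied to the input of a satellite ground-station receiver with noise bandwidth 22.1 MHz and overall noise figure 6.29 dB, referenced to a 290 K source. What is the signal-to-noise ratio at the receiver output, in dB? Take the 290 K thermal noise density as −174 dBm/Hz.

Noise floor: N = −174 + 10 log₁₀(B) + NF
10 log₁₀(2.21×10⁷) = 73.44 dB
N = −174 + 73.44 + 6.29 = −94.27 dBm
SNR = P_sig − N = −96.3 − (−94.27) = −2.03 dB → −2.0 dB

−2.0 dB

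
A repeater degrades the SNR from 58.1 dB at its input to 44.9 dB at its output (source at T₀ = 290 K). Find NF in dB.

NF (dB) = SNR_in(dB) − SNR_out(dB) when the source is at T₀
NF = 58.1 − 44.9 = 13.2 dB

13.2 dB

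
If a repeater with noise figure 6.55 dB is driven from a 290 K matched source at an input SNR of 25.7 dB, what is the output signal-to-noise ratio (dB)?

19.15 dB

By definition F = SNR_in/SNR_out, so in dB: SNR_out = SNR_in − NF
SNR_out = 25.7 − 6.55 = 19.15 dB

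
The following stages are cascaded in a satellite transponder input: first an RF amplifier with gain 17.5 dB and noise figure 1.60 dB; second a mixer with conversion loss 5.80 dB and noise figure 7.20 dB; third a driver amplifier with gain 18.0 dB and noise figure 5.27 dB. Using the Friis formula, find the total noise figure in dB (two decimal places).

Convert to linear (a loss of L dB is a gain of −L dB): F_i = 10^(NF_i/10), G_i = 10^(G_i,dB/10)
  Stage 1: F_1 = 10^(1.60/10) = 1.445, G_1 = 10^(17.5/10) = 56.23
  Stage 2: F_2 = 10^(7.20/10) = 5.248, G_2 = 10^(−5.80/10) = 0.2630
  Stage 3: F_3 = 10^(5.27/10) = 3.365, G_3 = 10^(18.0/10) = 63.10
Friis cascade:
  F = 1.445 + (5.248 − 1)/56.23 + (3.365 − 1)/14.79 = 1.681
NF = 10 log₁₀(1.681) = 2.26 dB

2.26 dB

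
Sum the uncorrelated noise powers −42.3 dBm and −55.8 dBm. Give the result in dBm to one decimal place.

−42.1 dBm

Convert to linear, add, convert back:
P₁ = 5.89×10⁻⁸ W, P₂ = 2.63×10⁻⁹ W
P_tot = 6.15×10⁻⁸ W → 10 log₁₀(P_tot / 10⁻³) = −42.1 dBm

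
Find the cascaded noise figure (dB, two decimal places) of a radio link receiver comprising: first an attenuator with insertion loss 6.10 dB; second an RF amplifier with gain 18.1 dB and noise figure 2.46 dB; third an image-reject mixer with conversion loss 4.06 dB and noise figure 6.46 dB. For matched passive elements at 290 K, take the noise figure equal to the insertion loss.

Convert to linear (a loss of L dB is a gain of −L dB): F_i = 10^(NF_i/10), G_i = 10^(G_i,dB/10)
  Stage 1: F_1 = 10^(6.10/10) = 4.074, G_1 = 10^(−6.10/10) = 0.2455
  Stage 2: F_2 = 10^(2.46/10) = 1.762, G_2 = 10^(18.1/10) = 64.57
  Stage 3: F_3 = 10^(6.46/10) = 4.426, G_3 = 10^(−4.06/10) = 0.3926
Friis cascade:
  F = 4.074 + (1.762 − 1)/0.2455 + (4.426 − 1)/15.85 = 7.394
NF = 10 log₁₀(7.394) = 8.69 dB

8.69 dB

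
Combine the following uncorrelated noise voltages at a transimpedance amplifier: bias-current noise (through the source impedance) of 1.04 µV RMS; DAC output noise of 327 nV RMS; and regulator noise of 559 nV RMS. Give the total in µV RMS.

1.23 µV

Uncorrelated sources add in power (mean-square): V_tot = √(ΣV_i²)
V_tot = √[(1.04×10⁻⁶)² + (3.27×10⁻⁷)² + (5.59×10⁻⁷)²] = 1.23×10⁻⁶ V = 1.23 µV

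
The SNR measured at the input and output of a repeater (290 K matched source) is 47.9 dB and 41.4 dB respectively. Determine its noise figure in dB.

NF (dB) = SNR_in(dB) − SNR_out(dB) when the source is at T₀
NF = 47.9 − 41.4 = 6.5 dB

6.5 dB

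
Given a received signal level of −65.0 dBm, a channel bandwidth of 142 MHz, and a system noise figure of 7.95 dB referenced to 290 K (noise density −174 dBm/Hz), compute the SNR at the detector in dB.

Noise floor: N = −174 + 10 log₁₀(B) + NF
10 log₁₀(1.42×10⁸) = 81.52 dB
N = −174 + 81.52 + 7.95 = −84.53 dBm
SNR = P_sig − N = −65.0 − (−84.53) = 19.53 dB → 19.5 dB

19.5 dB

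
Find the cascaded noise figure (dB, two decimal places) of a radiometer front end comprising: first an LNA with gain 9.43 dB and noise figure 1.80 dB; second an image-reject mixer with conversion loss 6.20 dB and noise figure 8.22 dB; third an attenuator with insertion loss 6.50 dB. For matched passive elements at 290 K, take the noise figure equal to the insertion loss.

Convert to linear (a loss of L dB is a gain of −L dB): F_i = 10^(NF_i/10), G_i = 10^(G_i,dB/10)
  Stage 1: F_1 = 10^(1.80/10) = 1.514, G_1 = 10^(9.43/10) = 8.770
  Stage 2: F_2 = 10^(8.22/10) = 6.637, G_2 = 10^(−6.20/10) = 0.2399
  Stage 3: F_3 = 10^(6.50/10) = 4.467, G_3 = 10^(−6.50/10) = 0.2239
Friis cascade:
  F = 1.514 + (6.637 − 1)/8.770 + (4.467 − 1)/2.104 = 3.804
NF = 10 log₁₀(3.804) = 5.80 dB

5.80 dB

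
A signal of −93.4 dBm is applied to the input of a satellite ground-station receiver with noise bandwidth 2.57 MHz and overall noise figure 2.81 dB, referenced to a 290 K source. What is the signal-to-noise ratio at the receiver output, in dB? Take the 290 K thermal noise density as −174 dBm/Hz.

Noise floor: N = −174 + 10 log₁₀(B) + NF
10 log₁₀(2.57×10⁶) = 64.1 dB
N = −174 + 64.1 + 2.81 = −107.09 dBm
SNR = P_sig − N = −93.4 − (−107.09) = 13.69 dB → 13.7 dB

13.7 dB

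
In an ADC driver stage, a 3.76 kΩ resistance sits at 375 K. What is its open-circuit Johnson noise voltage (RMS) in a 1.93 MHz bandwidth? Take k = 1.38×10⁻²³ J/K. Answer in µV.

12.3 µV

V_n = √(4kTRB)
4kTRB = 4 × 1.38×10⁻²³ × 375 × 3.76×10³ × 1.93×10⁶ = 1.50×10⁻¹⁰ V²
V_n = √(1.50×10⁻¹⁰) = 1.23×10⁻⁵ V = 12.3 µV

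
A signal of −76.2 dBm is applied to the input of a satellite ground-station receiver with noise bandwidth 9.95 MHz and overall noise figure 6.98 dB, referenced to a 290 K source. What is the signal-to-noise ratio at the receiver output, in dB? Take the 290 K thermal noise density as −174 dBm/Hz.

20.8 dB

Noise floor: N = −174 + 10 log₁₀(B) + NF
10 log₁₀(9.95×10⁶) = 69.98 dB
N = −174 + 69.98 + 6.98 = −97.04 dBm
SNR = P_sig − N = −76.2 − (−97.04) = 20.84 dB → 20.8 dB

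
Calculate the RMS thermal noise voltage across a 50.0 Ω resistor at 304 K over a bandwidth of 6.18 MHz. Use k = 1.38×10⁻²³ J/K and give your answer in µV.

2.28 µV

V_n = √(4kTRB)
4kTRB = 4 × 1.38×10⁻²³ × 304 × 5.00×10¹ × 6.18×10⁶ = 5.19×10⁻¹² V²
V_n = √(5.19×10⁻¹²) = 2.28×10⁻⁶ V = 2.28 µV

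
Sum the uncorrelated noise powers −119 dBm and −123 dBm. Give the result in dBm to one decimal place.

−117.5 dBm

Convert to linear, add, convert back:
P₁ = 1.26×10⁻¹⁵ W, P₂ = 5.01×10⁻¹⁶ W
P_tot = 1.76×10⁻¹⁵ W → 10 log₁₀(P_tot / 10⁻³) = −117.5 dBm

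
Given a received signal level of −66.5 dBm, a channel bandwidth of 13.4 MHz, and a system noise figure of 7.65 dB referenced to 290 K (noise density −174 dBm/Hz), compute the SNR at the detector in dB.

28.6 dB

Noise floor: N = −174 + 10 log₁₀(B) + NF
10 log₁₀(1.34×10⁷) = 71.27 dB
N = −174 + 71.27 + 7.65 = −95.08 dBm
SNR = P_sig − N = −66.5 − (−95.08) = 28.58 dB → 28.6 dB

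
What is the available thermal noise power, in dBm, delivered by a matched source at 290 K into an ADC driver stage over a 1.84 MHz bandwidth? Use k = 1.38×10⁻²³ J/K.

−111.3 dBm

P_n = kTB = 1.38×10⁻²³ × 290 × 1.84×10⁶ = 7.36×10⁻¹⁵ W
In dBm: 10 log₁₀(7.36×10⁻¹⁵ / 10⁻³) = −111.3 dBm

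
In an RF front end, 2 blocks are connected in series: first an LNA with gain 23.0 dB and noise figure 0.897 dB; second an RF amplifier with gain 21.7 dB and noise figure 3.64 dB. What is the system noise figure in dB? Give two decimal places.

0.92 dB

Convert to linear (a loss of L dB is a gain of −L dB): F_i = 10^(NF_i/10), G_i = 10^(G_i,dB/10)
  Stage 1: F_1 = 10^(0.897/10) = 1.229, G_1 = 10^(23.0/10) = 199.5
  Stage 2: F_2 = 10^(3.64/10) = 2.312, G_2 = 10^(21.7/10) = 147.9
Friis cascade:
  F = 1.229 + (2.312 − 1)/199.5 = 1.236
NF = 10 log₁₀(1.236) = 0.92 dB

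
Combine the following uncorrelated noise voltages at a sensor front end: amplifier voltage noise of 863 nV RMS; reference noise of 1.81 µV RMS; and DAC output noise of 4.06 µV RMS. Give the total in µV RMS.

Uncorrelated sources add in power (mean-square): V_tot = √(ΣV_i²)
V_tot = √[(8.63×10⁻⁷)² + (1.81×10⁻⁶)² + (4.06×10⁻⁶)²] = 4.53×10⁻⁶ V = 4.53 µV

4.53 µV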